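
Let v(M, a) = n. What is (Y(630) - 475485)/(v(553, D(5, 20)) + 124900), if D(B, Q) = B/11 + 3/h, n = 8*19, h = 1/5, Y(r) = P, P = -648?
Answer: -158711/41684 ≈ -3.8075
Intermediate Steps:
Y(r) = -648
h = ⅕ ≈ 0.20000
n = 152
D(B, Q) = 15 + B/11 (D(B, Q) = B/11 + 3/(⅕) = B*(1/11) + 3*5 = B/11 + 15 = 15 + B/11)
v(M, a) = 152
(Y(630) - 475485)/(v(553, D(5, 20)) + 124900) = (-648 - 475485)/(152 + 124900) = -476133/125052 = -476133*1/125052 = -158711/41684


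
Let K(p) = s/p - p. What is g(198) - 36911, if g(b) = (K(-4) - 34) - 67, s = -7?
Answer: -148025/4 ≈ -37006.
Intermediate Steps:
K(p) = -p - 7/p (K(p) = -7/p - p = -p - 7/p)
g(b) = -381/4 (g(b) = ((-1*(-4) - 7/(-4)) - 34) - 67 = ((4 - 7*(-1/4)) - 34) - 67 = ((4 + 7/4) - 34) - 67 = (23/4 - 34) - 67 = -113/4 - 67 = -381/4)
g(198) - 36911 = -381/4 - 36911 = -148025/4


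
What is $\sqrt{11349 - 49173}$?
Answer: $8 i \sqrt{591} \approx 194.48 i$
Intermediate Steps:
$\sqrt{11349 - 49173} = \sqrt{-37824} = 8 i \sqrt{591}$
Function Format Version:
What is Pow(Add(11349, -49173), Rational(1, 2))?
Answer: Mul(8, I, Pow(591, Rational(1, 2))) ≈ Mul(194.48, I)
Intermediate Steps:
Pow(Add(11349, -49173), Rational(1, 2)) = Pow(-37824, Rational(1, 2)) = Mul(8, I, Pow(591, Rational(1, 2)))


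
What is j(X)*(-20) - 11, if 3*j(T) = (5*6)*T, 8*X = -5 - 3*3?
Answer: 339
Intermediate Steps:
X = -7/4 (X = (-5 - 3*3)/8 = (-5 - 9)/8 = (1/8)*(-14) = -7/4 ≈ -1.7500)
j(T) = 10*T (j(T) = ((5*6)*T)/3 = (30*T)/3 = 10*T)
j(X)*(-20) - 11 = (10*(-7/4))*(-20) - 11 = -35/2*(-20) - 11 = 350 - 11 = 339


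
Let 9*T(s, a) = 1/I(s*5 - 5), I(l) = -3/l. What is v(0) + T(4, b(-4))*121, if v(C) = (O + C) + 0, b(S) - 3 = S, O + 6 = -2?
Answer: -677/9 ≈ -75.222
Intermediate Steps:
O = -8 (O = -6 - 2 = -8)
b(S) = 3 + S
T(s, a) = 5/27 - 5*s/27 (T(s, a) = 1/(9*((-3/(s*5 - 5)))) = 1/(9*((-3/(5*s - 5)))) = 1/(9*((-3/(-5 + 5*s)))) = (5/3 - 5*s/3)/9 = 5/27 - 5*s/27)
v(C) = -8 + C (v(C) = (-8 + C) + 0 = -8 + C)
v(0) + T(4, b(-4))*121 = (-8 + 0) + (5/27 - 5/27*4)*121 = -8 + (5/27 - 20/27)*121 = -8 - 5/9*121 = -8 - 605/9 = -677/9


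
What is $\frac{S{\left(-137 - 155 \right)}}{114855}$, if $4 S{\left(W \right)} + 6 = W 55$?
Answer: $- \frac{8033}{229710} \approx -0.03497$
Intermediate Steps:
$S{\left(W \right)} = - \frac{3}{2} + \frac{55 W}{4}$ ($S{\left(W \right)} = - \frac{3}{2} + \frac{W 55}{4} = - \frac{3}{2} + \frac{55 W}{4}$)
$\frac{S{\left(-137 - 155 \right)}}{114855} = \frac{- \frac{3}{2} + \frac{55 \left(-137 - 155\right)}{4}}{114855} = \left(- \frac{3}{2} + \frac{55}{4} \left(-292\right)\right) \frac{1}{114855} = \left(- \frac{3}{2} - 4015\right) \frac{1}{114855} = \left(- \frac{8033}{2}\right) \frac{1}{114855} = - \frac{8033}{229710}$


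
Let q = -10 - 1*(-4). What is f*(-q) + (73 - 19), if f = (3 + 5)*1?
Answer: 102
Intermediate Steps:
q = -6 (q = -10 + 4 = -6)
f = 8 (f = 8*1 = 8)
f*(-q) + (73 - 19) = 8*(-1*(-6)) + (73 - 19) = 8*6 + 54 = 48 + 54 = 102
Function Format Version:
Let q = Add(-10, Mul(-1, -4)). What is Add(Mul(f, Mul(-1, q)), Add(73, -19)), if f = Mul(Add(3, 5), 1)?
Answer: 102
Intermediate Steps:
q = -6 (q = Add(-10, 4) = -6)
f = 8 (f = Mul(8, 1) = 8)
Add(Mul(f, Mul(-1, q)), Add(73, -19)) = Add(Mul(8, Mul(-1, -6)), Add(73, -19)) = Add(Mul(8, 6), 54) = Add(48, 54) = 102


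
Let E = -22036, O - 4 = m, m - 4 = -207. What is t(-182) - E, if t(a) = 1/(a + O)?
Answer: 8395715/381 ≈ 22036.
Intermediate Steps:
m = -203 (m = 4 - 207 = -203)
O = -199 (O = 4 - 203 = -199)
t(a) = 1/(-199 + a) (t(a) = 1/(a - 199) = 1/(-199 + a))
t(-182) - E = 1/(-199 - 182) - 1*(-22036) = 1/(-381) + 22036 = -1/381 + 22036 = 8395715/381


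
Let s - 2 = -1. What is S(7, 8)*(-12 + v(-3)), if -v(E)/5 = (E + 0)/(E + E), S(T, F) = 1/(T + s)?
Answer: -29/16 ≈ -1.8125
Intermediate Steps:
s = 1 (s = 2 - 1 = 1)
S(T, F) = 1/(1 + T) (S(T, F) = 1/(T + 1) = 1/(1 + T))
v(E) = -5/2 (v(E) = -5*(E + 0)/(E + E) = -5*E/(2*E) = -5*E*1/(2*E) = -5*½ = -5/2)
S(7, 8)*(-12 + v(-3)) = (-12 - 5/2)/(1 + 7) = -29/2/8 = (⅛)*(-29/2) = -29/16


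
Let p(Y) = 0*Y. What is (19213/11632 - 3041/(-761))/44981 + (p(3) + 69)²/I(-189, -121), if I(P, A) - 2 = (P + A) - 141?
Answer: -1895663270205787/178778174157488 ≈ -10.603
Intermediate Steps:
I(P, A) = -139 + A + P (I(P, A) = 2 + ((P + A) - 141) = 2 + ((A + P) - 141) = 2 + (-141 + A + P) = -139 + A + P)
p(Y) = 0
(19213/11632 - 3041/(-761))/44981 + (p(3) + 69)²/I(-189, -121) = (19213/11632 - 3041/(-761))/44981 + (0 + 69)²/(-139 - 121 - 189) = (19213*(1/11632) - 3041*(-1/761))*(1/44981) + 69²/(-449) = (19213/11632 + 3041/761)*(1/44981) + 4761*(-1/449) = (49994005/8851952)*(1/44981) - 4761/449 = 49994005/398169652912 - 4761/449 = -1895663270205787/178778174157488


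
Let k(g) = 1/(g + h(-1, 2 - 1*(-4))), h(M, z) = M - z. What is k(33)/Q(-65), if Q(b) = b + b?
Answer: -1/3380 ≈ -0.00029586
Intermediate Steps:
Q(b) = 2*b
k(g) = 1/(-7 + g) (k(g) = 1/(g + (-1 - (2 - 1*(-4)))) = 1/(g + (-1 - (2 + 4))) = 1/(g + (-1 - 1*6)) = 1/(g + (-1 - 6)) = 1/(g - 7) = 1/(-7 + g))
k(33)/Q(-65) = 1/((-7 + 33)*((2*(-65)))) = 1/(26*(-130)) = (1/26)*(-1/130) = -1/3380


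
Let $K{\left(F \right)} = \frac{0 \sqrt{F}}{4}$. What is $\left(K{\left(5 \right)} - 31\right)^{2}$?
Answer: $961$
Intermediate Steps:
$K{\left(F \right)} = 0$ ($K{\left(F \right)} = 0 \cdot \frac{1}{4} = 0$)
$\left(K{\left(5 \right)} - 31\right)^{2} = \left(0 - 31\right)^{2} = \left(-31\right)^{2} = 961$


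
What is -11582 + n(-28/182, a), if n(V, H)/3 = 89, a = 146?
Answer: -11315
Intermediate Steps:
n(V, H) = 267 (n(V, H) = 3*89 = 267)
-11582 + n(-28/182, a) = -11582 + 267 = -11315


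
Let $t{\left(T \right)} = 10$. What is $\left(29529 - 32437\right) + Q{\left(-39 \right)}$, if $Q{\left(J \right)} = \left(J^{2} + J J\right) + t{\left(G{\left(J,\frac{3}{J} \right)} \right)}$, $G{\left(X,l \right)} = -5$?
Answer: $144$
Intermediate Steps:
$Q{\left(J \right)} = 10 + 2 J^{2}$ ($Q{\left(J \right)} = \left(J^{2} + J J\right) + 10 = \left(J^{2} + J^{2}\right) + 10 = 2 J^{2} + 10 = 10 + 2 J^{2}$)
$\left(29529 - 32437\right) + Q{\left(-39 \right)} = \left(29529 - 32437\right) + \left(10 + 2 \left(-39\right)^{2}\right) = -2908 + \left(10 + 2 \cdot 1521\right) = -2908 + \left(10 + 3042\right) = -2908 + 3052 = 144$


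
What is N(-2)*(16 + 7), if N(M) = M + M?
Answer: -92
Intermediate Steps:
N(M) = 2*M
N(-2)*(16 + 7) = (2*(-2))*(16 + 7) = -4*23 = -92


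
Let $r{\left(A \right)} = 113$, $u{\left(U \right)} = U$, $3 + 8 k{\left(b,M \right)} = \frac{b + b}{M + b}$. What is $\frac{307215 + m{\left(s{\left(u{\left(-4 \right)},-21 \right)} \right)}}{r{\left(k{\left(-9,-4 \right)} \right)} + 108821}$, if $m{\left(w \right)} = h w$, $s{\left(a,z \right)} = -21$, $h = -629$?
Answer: $\frac{160212}{54467} \approx 2.9415$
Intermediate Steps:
$k{\left(b,M \right)} = - \frac{3}{8} + \frac{b}{4 \left(M + b\right)}$ ($k{\left(b,M \right)} = - \frac{3}{8} + \frac{\left(b + b\right) \frac{1}{M + b}}{8} = - \frac{3}{8} + \frac{2 b \frac{1}{M + b}}{8} = - \frac{3}{8} + \frac{b}{4 \left(M + b\right)}$)
$m{\left(w \right)} = - 629 w$
$\frac{307215 + m{\left(s{\left(u{\left(-4 \right)},-21 \right)} \right)}}{r{\left(k{\left(-9,-4 \right)} \right)} + 108821} = \frac{307215 - -13209}{113 + 108821} = \frac{307215 + 13209}{108934} = 320424 \cdot \frac{1}{108934} = \frac{160212}{54467}$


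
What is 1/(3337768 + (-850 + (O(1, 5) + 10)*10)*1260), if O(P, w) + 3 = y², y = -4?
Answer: 1/2556568 ≈ 3.9115e-7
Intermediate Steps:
O(P, w) = 13 (O(P, w) = -3 + (-4)² = -3 + 16 = 13)
1/(3337768 + (-850 + (O(1, 5) + 10)*10)*1260) = 1/(3337768 + (-850 + (13 + 10)*10)*1260) = 1/(3337768 + (-850 + 23*10)*1260) = 1/(3337768 + (-850 + 230)*1260) = 1/(3337768 - 620*1260) = 1/(3337768 - 781200) = 1/2556568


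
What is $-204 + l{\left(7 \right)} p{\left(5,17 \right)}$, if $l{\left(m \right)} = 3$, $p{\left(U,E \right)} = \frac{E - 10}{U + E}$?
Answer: $- \frac{4467}{22} \approx -203.05$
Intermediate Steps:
$p{\left(U,E \right)} = \frac{-10 + E}{E + U}$
$-204 + l{\left(7 \right)} p{\left(5,17 \right)} = -204 + 3 \frac{-10 + 17}{17 + 5} = -204 + 3 \cdot \frac{1}{22} \cdot 7 = -204 + 3 \cdot \frac{7}{22} = -204 + \frac{21}{22} = - \frac{4467}{22}$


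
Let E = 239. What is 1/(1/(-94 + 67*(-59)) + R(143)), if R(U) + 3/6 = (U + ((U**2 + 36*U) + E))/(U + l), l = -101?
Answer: 28329/17508664 ≈ 0.0016180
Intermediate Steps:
R(U) = -1/2 + (239 + U**2 + 37*U)/(-101 + U) (R(U) = -1/2 + (U + ((U**2 + 36*U) + 239))/(U - 101) = -1/2 + (U + (239 + U**2 + 36*U))/(-101 + U) = -1/2 + (239 + U**2 + 37*U)/(-101 + U))
1/(1/(-94 + 67*(-59)) + R(143)) = 1/(1/(-94 + 67*(-59)) + (579 + 2*143**2 + 73*143)/(2*(-101 + 143))) = 1/(1/(-94 - 3953) + (1/2)*(579 + 2*20449 + 10439)/42) = 1/(1/(-4047) + (1/2)*(1/42)*(579 + 40898 + 10439)) = 1/(-1/4047 + (1/2)*(1/42)*51916) = 1/(-1/4047 + 12979/21) = 1/(17508664/28329) = 28329/17508664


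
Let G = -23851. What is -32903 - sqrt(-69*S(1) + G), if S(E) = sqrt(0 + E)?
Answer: -32903 - 4*I*sqrt(1495) ≈ -32903.0 - 154.66*I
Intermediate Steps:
S(E) = sqrt(E)
-32903 - sqrt(-69*S(1) + G) = -32903 - sqrt(-69*sqrt(1) - 23851) = -32903 - sqrt(-69*1 - 23851) = -32903 - sqrt(-69 - 23851) = -32903 - sqrt(-23920) = -32903 - 4*I*sqrt(1495)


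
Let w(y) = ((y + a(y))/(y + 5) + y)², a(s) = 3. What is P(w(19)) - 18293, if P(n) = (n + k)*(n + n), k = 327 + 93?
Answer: 6527824897/10368 ≈ 6.2961e+5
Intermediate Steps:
k = 420
w(y) = (y + (3 + y)/(5 + y))² (w(y) = ((y + 3)/(y + 5) + y)² = ((3 + y)/(5 + y) + y)² = (y + (3 + y)/(5 + y))²)
P(n) = 2*n*(420 + n) (P(n) = (n + 420)*(n + n) = (420 + n)*(2*n) = 2*n*(420 + n))
P(w(19)) - 18293 = 2*((3 + 19² + 6*19)²/(5 + 19)²)*(420 + (3 + 19² + 6*19)²/(5 + 19)²) - 18293 = 2*((3 + 361 + 114)²/24²)*(420 + (3 + 361 + 114)²/24²) - 18293 = 2*((1/576)*478²)*(420 + (1/576)*478²) - 18293 = 2*((1/576)*228484)*(420 + (1/576)*228484) - 18293 = 2*(57121/144)*(420 + 57121/144) - 18293 = 2*(57121/144)*(117601/144) - 18293 = 6717486721/10368 - 18293 = 6527824897/10368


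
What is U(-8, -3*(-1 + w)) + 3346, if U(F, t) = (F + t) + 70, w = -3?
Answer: 3420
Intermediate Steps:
U(F, t) = 70 + F + t
U(-8, -3*(-1 + w)) + 3346 = (70 - 8 - 3*(-1 - 3)) + 3346 = (70 - 8 - 3*(-4)) + 3346 = (70 - 8 + 12) + 3346 = 74 + 3346 = 3420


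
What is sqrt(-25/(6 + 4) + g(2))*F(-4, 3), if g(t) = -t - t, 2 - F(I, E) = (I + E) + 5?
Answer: -I*sqrt(26) ≈ -5.099*I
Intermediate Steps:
F(I, E) = -3 - E - I (F(I, E) = 2 - ((I + E) + 5) = 2 - ((E + I) + 5) = 2 - (5 + E + I) = 2 + (-5 - E - I) = -3 - E - I)
g(t) = -2*t
sqrt(-25/(6 + 4) + g(2))*F(-4, 3) = sqrt(-25/(6 + 4) - 2*2)*(-3 - 1*3 - 1*(-4)) = sqrt(-25/10 - 4)*(-3 - 3 + 4) = sqrt(-25/10 - 4)*(-2) = sqrt(-5*1/2 - 4)*(-2) = sqrt(-5/2 - 4)*(-2) = sqrt(-13/2)*(-2) = (I*sqrt(26)/2)*(-2) = -I*sqrt(26)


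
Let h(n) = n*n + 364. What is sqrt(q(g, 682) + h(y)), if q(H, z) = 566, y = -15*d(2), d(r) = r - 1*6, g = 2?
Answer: sqrt(4530) ≈ 67.305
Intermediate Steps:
d(r) = -6 + r (d(r) = r - 6 = -6 + r)
y = 60 (y = -15*(-6 + 2) = -15*(-4) = 60)
h(n) = 364 + n**2 (h(n) = n**2 + 364 = 364 + n**2)
sqrt(q(g, 682) + h(y)) = sqrt(566 + (364 + 60**2)) = sqrt(566 + (364 + 3600)) = sqrt(566 + 3964) = sqrt(4530)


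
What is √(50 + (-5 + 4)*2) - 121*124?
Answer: -15004 + 4*√3 ≈ -14997.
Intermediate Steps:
√(50 + (-5 + 4)*2) - 121*124 = √(50 - 1*2) - 15004 = √(50 - 2) - 15004 = √48 - 15004 = 4*√3 - 15004 = -15004 + 4*√3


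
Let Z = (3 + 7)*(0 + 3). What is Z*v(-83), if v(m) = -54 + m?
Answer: -4110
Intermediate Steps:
Z = 30 (Z = 10*3 = 30)
Z*v(-83) = 30*(-54 - 83) = 30*(-137) = -4110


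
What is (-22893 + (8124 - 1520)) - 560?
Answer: -16849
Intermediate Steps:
(-22893 + (8124 - 1520)) - 560 = (-22893 + 6604) - 560 = -16289 - 560 = -16849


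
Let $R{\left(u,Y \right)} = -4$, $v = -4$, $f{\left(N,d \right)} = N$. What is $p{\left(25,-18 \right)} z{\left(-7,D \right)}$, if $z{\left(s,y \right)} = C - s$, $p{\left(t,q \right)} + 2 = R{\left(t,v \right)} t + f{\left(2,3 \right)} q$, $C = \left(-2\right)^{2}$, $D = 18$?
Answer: $-1518$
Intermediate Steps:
$C = 4$
$p{\left(t,q \right)} = -2 - 4 t + 2 q$ ($p{\left(t,q \right)} = -2 + \left(- 4 t + 2 q\right) = -2 - 4 t + 2 q$)
$z{\left(s,y \right)} = 4 - s$
$p{\left(25,-18 \right)} z{\left(-7,D \right)} = \left(-2 - 100 + 2 \left(-18\right)\right) \left(4 - -7\right) = \left(-2 - 100 - 36\right) \left(4 + 7\right) = \left(-138\right) 11 = -1518$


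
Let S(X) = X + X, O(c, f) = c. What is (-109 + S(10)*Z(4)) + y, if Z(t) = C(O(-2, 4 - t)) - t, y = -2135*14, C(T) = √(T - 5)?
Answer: -30079 + 20*I*√7 ≈ -30079.0 + 52.915*I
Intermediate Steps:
C(T) = √(-5 + T)
y = -29890
Z(t) = -t + I*√7 (Z(t) = √(-5 - 2) - t = √(-7) - t = I*√7 - t = -t + I*√7)
S(X) = 2*X
(-109 + S(10)*Z(4)) + y = (-109 + (2*10)*(-1*4 + I*√7)) - 29890 = (-109 + 20*(-4 + I*√7)) - 29890 = (-109 + (-80 + 20*I*√7)) - 29890 = (-189 + 20*I*√7) - 29890 = -30079 + 20*I*√7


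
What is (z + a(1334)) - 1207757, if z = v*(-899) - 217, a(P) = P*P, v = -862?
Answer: 1346520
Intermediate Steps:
a(P) = P²
z = 774721 (z = -862*(-899) - 217 = 774938 - 217 = 774721)
(z + a(1334)) - 1207757 = (774721 + 1334²) - 1207757 = (774721 + 1779556) - 1207757 = 2554277 - 1207757 = 1346520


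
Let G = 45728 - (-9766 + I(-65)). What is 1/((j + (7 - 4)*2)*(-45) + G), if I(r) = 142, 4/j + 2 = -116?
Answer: 59/3249928 ≈ 1.8154e-5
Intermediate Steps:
j = -2/59 (j = 4/(-2 - 116) = 4/(-118) = 4*(-1/118) = -2/59 ≈ -0.033898)
G = 55352 (G = 45728 - (-9766 + 142) = 45728 - 1*(-9624) = 45728 + 9624 = 55352)
1/((j + (7 - 4)*2)*(-45) + G) = 1/((-2/59 + (7 - 4)*2)*(-45) + 55352) = 1/((-2/59 + 3*2)*(-45) + 55352) = 1/((-2/59 + 6)*(-45) + 55352) = 1/((352/59)*(-45) + 55352) = 1/(-15840/59 + 55352) = 1/(3249928/59) = 59/3249928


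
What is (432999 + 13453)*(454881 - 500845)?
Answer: -20520719728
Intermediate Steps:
(432999 + 13453)*(454881 - 500845) = 446452*(-45964) = -20520719728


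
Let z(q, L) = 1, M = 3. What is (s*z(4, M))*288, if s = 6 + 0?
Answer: 1728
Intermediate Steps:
s = 6
(s*z(4, M))*288 = (6*1)*288 = 6*288 = 1728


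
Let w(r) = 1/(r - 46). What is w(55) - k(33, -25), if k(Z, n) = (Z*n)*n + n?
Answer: -185399/9 ≈ -20600.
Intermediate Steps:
k(Z, n) = n + Z*n² (k(Z, n) = Z*n² + n = n + Z*n²)
w(r) = 1/(-46 + r)
w(55) - k(33, -25) = 1/(-46 + 55) - (-25)*(1 + 33*(-25)) = 1/9 - (-25)*(1 - 825) = ⅑ - (-25)*(-824) = ⅑ - 1*20600 = ⅑ - 20600 = -185399/9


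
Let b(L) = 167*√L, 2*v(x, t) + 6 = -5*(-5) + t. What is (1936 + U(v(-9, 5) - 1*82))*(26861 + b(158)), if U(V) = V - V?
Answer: 52002896 + 323312*√158 ≈ 5.6067e+7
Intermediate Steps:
v(x, t) = 19/2 + t/2 (v(x, t) = -3 + (-5*(-5) + t)/2 = -3 + (25 + t)/2 = -3 + (25/2 + t/2) = 19/2 + t/2)
U(V) = 0
(1936 + U(v(-9, 5) - 1*82))*(26861 + b(158)) = (1936 + 0)*(26861 + 167*√158) = 1936*(26861 + 167*√158) = 52002896 + 323312*√158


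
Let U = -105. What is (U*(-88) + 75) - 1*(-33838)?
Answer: 43153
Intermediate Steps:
(U*(-88) + 75) - 1*(-33838) = (-105*(-88) + 75) - 1*(-33838) = (9240 + 75) + 33838 = 9315 + 33838 = 43153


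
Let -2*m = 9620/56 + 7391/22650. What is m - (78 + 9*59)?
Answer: -110201131/158550 ≈ -695.06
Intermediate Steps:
m = -13644181/158550 (m = -(9620/56 + 7391/22650)/2 = -(9620*(1/56) + 7391*(1/22650))/2 = -(2405/14 + 7391/22650)/2 = -1/2*13644181/79275 = -13644181/158550 ≈ -86.056)
m - (78 + 9*59) = -13644181/158550 - (78 + 9*59) = -13644181/158550 - (78 + 531) = -13644181/158550 - 1*609 = -13644181/158550 - 609 = -110201131/158550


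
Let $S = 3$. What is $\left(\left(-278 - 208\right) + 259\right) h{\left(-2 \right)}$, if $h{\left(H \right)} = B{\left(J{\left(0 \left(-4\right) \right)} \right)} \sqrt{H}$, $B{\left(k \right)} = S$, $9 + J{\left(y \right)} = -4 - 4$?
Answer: $- 681 i \sqrt{2} \approx - 963.08 i$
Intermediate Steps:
$J{\left(y \right)} = -17$ ($J{\left(y \right)} = -9 - 8 = -17$)
$B{\left(k \right)} = 3$
$h{\left(H \right)} = 3 \sqrt{H}$
$\left(\left(-278 - 208\right) + 259\right) h{\left(-2 \right)} = \left(\left(-278 - 208\right) + 259\right) 3 \sqrt{-2} = \left(-486 + 259\right) 3 i \sqrt{2} = - 227 \cdot 3 i \sqrt{2} = - 681 i \sqrt{2}$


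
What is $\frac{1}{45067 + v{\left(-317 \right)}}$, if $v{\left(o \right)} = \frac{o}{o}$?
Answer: $\frac{1}{45068} \approx 2.2189 \cdot 10^{-5}$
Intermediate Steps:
$v{\left(o \right)} = 1$
$\frac{1}{45067 + v{\left(-317 \right)}} = \frac{1}{45067 + 1} = \frac{1}{45068}$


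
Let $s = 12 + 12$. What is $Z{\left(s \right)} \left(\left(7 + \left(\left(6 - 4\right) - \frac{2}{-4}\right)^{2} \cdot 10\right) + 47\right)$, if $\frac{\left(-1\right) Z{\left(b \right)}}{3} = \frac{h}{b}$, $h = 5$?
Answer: $- \frac{1165}{16} \approx -72.813$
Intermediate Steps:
$s = 24$
$Z{\left(b \right)} = - \frac{15}{b}$ ($Z{\left(b \right)} = - 3 \frac{5}{b} = - \frac{15}{b}$)
$Z{\left(s \right)} \left(\left(7 + \left(\left(6 - 4\right) - \frac{2}{-4}\right)^{2} \cdot 10\right) + 47\right) = - \frac{15}{24} \left(\left(7 + \left(\left(6 - 4\right) - \frac{2}{-4}\right)^{2} \cdot 10\right) + 47\right) = \left(-15\right) \frac{1}{24} \left(\left(7 + \left(2 - - \frac{1}{2}\right)^{2} \cdot 10\right) + 47\right) = - \frac{5 \left(\left(7 + \left(2 + \frac{1}{2}\right)^{2} \cdot 10\right) + 47\right)}{8} = - \frac{5 \left(\left(7 + \left(\frac{5}{2}\right)^{2} \cdot 10\right) + 47\right)}{8} = - \frac{5 \left(\left(7 + \frac{25}{4} \cdot 10\right) + 47\right)}{8} = - \frac{5 \left(\left(7 + \frac{125}{2}\right) + 47\right)}{8} = - \frac{5 \left(\frac{139}{2} + 47\right)}{8} = \left(- \frac{5}{8}\right) \frac{233}{2} = - \frac{1165}{16}$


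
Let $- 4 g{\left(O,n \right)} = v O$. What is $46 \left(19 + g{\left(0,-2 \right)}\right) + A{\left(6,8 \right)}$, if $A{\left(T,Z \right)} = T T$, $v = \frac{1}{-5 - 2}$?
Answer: $910$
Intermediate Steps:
$v = - \frac{1}{7}$ ($v = \frac{1}{-7} = - \frac{1}{7} \approx -0.14286$)
$g{\left(O,n \right)} = \frac{O}{28}$ ($g{\left(O,n \right)} = - \frac{\left(- \frac{1}{7}\right) O}{4} = \frac{O}{28}$)
$A{\left(T,Z \right)} = T^{2}$
$46 \left(19 + g{\left(0,-2 \right)}\right) + A{\left(6,8 \right)} = 46 \left(19 + \frac{1}{28} \cdot 0\right) + 6^{2} = 46 \left(19 + 0\right) + 36 = 46 \cdot 19 + 36 = 874 + 36 = 910$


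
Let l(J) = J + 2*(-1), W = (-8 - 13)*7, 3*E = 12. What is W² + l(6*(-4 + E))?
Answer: 21607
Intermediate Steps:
E = 4 (E = (⅓)*12 = 4)
W = -147 (W = -21*7 = -147)
l(J) = -2 + J (l(J) = J - 2 = -2 + J)
W² + l(6*(-4 + E)) = (-147)² + (-2 + 6*(-4 + 4)) = 21609 + (-2 + 6*0) = 21609 + (-2 + 0) = 21609 - 2 = 21607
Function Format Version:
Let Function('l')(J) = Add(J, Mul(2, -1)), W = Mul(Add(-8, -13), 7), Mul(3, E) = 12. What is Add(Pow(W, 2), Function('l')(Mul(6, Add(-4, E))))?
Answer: 21607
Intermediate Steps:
E = 4 (E = Mul(Rational(1, 3), 12) = 4)
W = -147 (W = Mul(-21, 7) = -147)
Function('l')(J) = Add(-2, J) (Function('l')(J) = Add(J, -2) = Add(-2, J))
Add(Pow(W, 2), Function('l')(Mul(6, Add(-4, E)))) = Add(Pow(-147, 2), Add(-2, Mul(6, Add(-4, 4)))) = Add(21609, Add(-2, Mul(6, 0))) = Add(21609, Add(-2, 0)) = Add(21609, -2) = 21607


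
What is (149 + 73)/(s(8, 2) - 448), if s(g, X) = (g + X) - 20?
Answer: -111/229 ≈ -0.48472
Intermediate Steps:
s(g, X) = -20 + X + g (s(g, X) = (X + g) - 20 = -20 + X + g)
(149 + 73)/(s(8, 2) - 448) = (149 + 73)/((-20 + 2 + 8) - 448) = 222/(-10 - 448) = 222/(-458) = 222*(-1/458) = -111/229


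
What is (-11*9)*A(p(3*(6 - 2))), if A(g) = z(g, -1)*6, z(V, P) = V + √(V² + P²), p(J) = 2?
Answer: -1188 - 594*√5 ≈ -2516.2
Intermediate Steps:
z(V, P) = V + √(P² + V²)
A(g) = 6*g + 6*√(1 + g²) (A(g) = (g + √((-1)² + g²))*6 = (g + √(1 + g²))*6 = 6*g + 6*√(1 + g²))
(-11*9)*A(p(3*(6 - 2))) = (-11*9)*(6*2 + 6*√(1 + 2²)) = -99*(12 + 6*√(1 + 4)) = -99*(12 + 6*√5) = -1188 - 594*√5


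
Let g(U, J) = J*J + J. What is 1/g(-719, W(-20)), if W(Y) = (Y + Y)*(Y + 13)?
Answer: 1/78680 ≈ 1.2710e-5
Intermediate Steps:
W(Y) = 2*Y*(13 + Y) (W(Y) = (2*Y)*(13 + Y) = 2*Y*(13 + Y))
g(U, J) = J + J² (g(U, J) = J² + J = J + J²)
1/g(-719, W(-20)) = 1/((2*(-20)*(13 - 20))*(1 + 2*(-20)*(13 - 20))) = 1/((2*(-20)*(-7))*(1 + 2*(-20)*(-7))) = 1/(280*(1 + 280)) = 1/(280*281) = 1/78680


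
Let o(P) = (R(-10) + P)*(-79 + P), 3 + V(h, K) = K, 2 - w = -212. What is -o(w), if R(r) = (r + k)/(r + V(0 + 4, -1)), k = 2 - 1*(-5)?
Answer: -404865/14 ≈ -28919.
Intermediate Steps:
w = 214 (w = 2 - 1*(-212) = 2 + 212 = 214)
V(h, K) = -3 + K
k = 7 (k = 2 + 5 = 7)
R(r) = (7 + r)/(-4 + r) (R(r) = (r + 7)/(r + (-3 - 1)) = (7 + r)/(r - 4) = (7 + r)/(-4 + r))
o(P) = (-79 + P)*(3/14 + P) (o(P) = ((7 - 10)/(-4 - 10) + P)*(-79 + P) = (-3/(-14) + P)*(-79 + P) = (-1/14*(-3) + P)*(-79 + P) = (3/14 + P)*(-79 + P) = (-79 + P)*(3/14 + P))
-o(w) = -(-237/14 + 214² - 1103/14*214) = -(-237/14 + 45796 - 118021/7) = -1*404865/14 = -404865/14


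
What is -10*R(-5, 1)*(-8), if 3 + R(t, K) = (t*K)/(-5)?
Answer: -160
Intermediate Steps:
R(t, K) = -3 - K*t/5 (R(t, K) = -3 + (t*K)/(-5) = -3 + (K*t)*(-⅕) = -3 - K*t/5)
-10*R(-5, 1)*(-8) = -10*(-3 - ⅕*1*(-5))*(-8) = -10*(-3 + 1)*(-8) = -10*(-2)*(-8) = 20*(-8) = -160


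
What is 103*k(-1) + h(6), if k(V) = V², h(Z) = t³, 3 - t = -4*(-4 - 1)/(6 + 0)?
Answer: 2780/27 ≈ 102.96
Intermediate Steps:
t = -⅓ (t = 3 - (-4)/((6 + 0)/(-4 - 1)) = 3 - (-4)/(6/(-5)) = 3 - (-4)/(6*(-⅕)) = 3 - (-4)/(-6/5) = 3 - (-4)*(-5)/6 = 3 - 1*10/3 = 3 - 10/3 = -⅓ ≈ -0.33333)
h(Z) = -1/27 (h(Z) = (-⅓)³ = -1/27)
103*k(-1) + h(6) = 103*(-1)² - 1/27 = 103*1 - 1/27 = 103 - 1/27 = 2780/27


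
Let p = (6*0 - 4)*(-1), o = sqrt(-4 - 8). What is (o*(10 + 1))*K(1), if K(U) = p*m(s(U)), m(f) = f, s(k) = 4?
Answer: 352*I*sqrt(3) ≈ 609.68*I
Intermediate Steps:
o = 2*I*sqrt(3) (o = sqrt(-12) = 2*I*sqrt(3) ≈ 3.4641*I)
p = 4 (p = (0 - 4)*(-1) = -4*(-1) = 4)
K(U) = 16 (K(U) = 4*4 = 16)
(o*(10 + 1))*K(1) = ((2*I*sqrt(3))*(10 + 1))*16 = ((2*I*sqrt(3))*11)*16 = (22*I*sqrt(3))*16 = 352*I*sqrt(3)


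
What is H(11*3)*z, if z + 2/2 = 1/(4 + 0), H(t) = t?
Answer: -99/4 ≈ -24.750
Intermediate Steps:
z = -¾ (z = -1 + 1/(4 + 0) = -1 + 1/4 = -1 + ¼ = -¾ ≈ -0.75000)
H(11*3)*z = (11*3)*(-¾) = 33*(-¾) = -99/4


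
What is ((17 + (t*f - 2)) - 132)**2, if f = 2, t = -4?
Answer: 15625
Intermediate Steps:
((17 + (t*f - 2)) - 132)**2 = ((17 + (-4*2 - 2)) - 132)**2 = ((17 + (-8 - 2)) - 132)**2 = ((17 - 10) - 132)**2 = (7 - 132)**2 = (-125)**2 = 15625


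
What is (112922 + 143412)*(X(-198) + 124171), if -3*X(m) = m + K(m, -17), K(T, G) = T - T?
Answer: 31846167158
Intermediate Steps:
K(T, G) = 0
X(m) = -m/3 (X(m) = -(m + 0)/3 = -m/3)
(112922 + 143412)*(X(-198) + 124171) = (112922 + 143412)*(-⅓*(-198) + 124171) = 256334*(66 + 124171) = 256334*124237 = 31846167158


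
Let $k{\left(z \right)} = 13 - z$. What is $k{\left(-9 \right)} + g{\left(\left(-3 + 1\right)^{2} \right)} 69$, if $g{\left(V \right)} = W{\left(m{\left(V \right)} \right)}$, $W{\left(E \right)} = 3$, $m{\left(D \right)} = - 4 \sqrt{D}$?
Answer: $229$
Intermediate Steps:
$g{\left(V \right)} = 3$
$k{\left(-9 \right)} + g{\left(\left(-3 + 1\right)^{2} \right)} 69 = \left(13 - -9\right) + 3 \cdot 69 = \left(13 + 9\right) + 207 = 22 + 207 = 229$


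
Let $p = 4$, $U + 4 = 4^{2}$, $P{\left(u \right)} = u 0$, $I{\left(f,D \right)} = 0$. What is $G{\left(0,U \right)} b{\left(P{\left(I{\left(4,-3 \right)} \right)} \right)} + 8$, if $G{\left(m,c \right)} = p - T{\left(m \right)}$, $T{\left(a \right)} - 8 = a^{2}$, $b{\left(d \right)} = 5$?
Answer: $-12$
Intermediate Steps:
$P{\left(u \right)} = 0$
$U = 12$ ($U = -4 + 4^{2} = -4 + 16 = 12$)
$T{\left(a \right)} = 8 + a^{2}$
$G{\left(m,c \right)} = -4 - m^{2}$ ($G{\left(m,c \right)} = 4 - \left(8 + m^{2}\right) = -4 - m^{2}$)
$G{\left(0,U \right)} b{\left(P{\left(I{\left(4,-3 \right)} \right)} \right)} + 8 = \left(-4 - 0^{2}\right) 5 + 8 = \left(-4 - 0\right) 5 + 8 = \left(-4 + 0\right) 5 + 8 = \left(-4\right) 5 + 8 = -20 + 8 = -12$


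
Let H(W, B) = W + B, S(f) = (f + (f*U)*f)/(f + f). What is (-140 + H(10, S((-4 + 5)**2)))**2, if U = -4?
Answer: 69169/4 ≈ 17292.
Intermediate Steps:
S(f) = (f - 4*f**2)/(2*f) (S(f) = (f + (f*(-4))*f)/(f + f) = (f + (-4*f)*f)/((2*f)) = (f - 4*f**2)*(1/(2*f)) = (f - 4*f**2)/(2*f))
H(W, B) = B + W
(-140 + H(10, S((-4 + 5)**2)))**2 = (-140 + ((1/2 - 2*(-4 + 5)**2) + 10))**2 = (-140 + ((1/2 - 2*1**2) + 10))**2 = (-140 + ((1/2 - 2*1) + 10))**2 = (-140 + ((1/2 - 2) + 10))**2 = (-140 + (-3/2 + 10))**2 = (-140 + 17/2)**2 = (-263/2)**2 = 69169/4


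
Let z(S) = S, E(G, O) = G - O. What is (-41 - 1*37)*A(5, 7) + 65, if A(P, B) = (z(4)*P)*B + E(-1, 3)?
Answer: -10543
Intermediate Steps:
A(P, B) = -4 + 4*B*P (A(P, B) = (4*P)*B + (-1 - 1*3) = 4*B*P + (-1 - 3) = 4*B*P - 4 = -4 + 4*B*P)
(-41 - 1*37)*A(5, 7) + 65 = (-41 - 1*37)*(-4 + 4*7*5) + 65 = (-41 - 37)*(-4 + 140) + 65 = -78*136 + 65 = -10608 + 65 = -10543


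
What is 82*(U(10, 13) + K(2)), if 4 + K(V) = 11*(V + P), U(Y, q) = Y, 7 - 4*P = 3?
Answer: 3198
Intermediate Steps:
P = 1 (P = 7/4 - ¼*3 = 7/4 - ¾ = 1)
K(V) = 7 + 11*V (K(V) = -4 + 11*(V + 1) = -4 + 11*(1 + V) = -4 + (11 + 11*V) = 7 + 11*V)
82*(U(10, 13) + K(2)) = 82*(10 + (7 + 11*2)) = 82*(10 + (7 + 22)) = 82*(10 + 29) = 82*39 = 3198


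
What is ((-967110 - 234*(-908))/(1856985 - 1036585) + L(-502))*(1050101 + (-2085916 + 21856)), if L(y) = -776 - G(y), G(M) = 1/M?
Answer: 81108220153062071/102960200 ≈ 7.8776e+8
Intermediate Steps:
L(y) = -776 - 1/y
((-967110 - 234*(-908))/(1856985 - 1036585) + L(-502))*(1050101 + (-2085916 + 21856)) = ((-967110 - 234*(-908))/(1856985 - 1036585) + (-776 - 1/(-502)))*(1050101 + (-2085916 + 21856)) = ((-967110 + 212472)/820400 + (-776 - 1*(-1/502)))*(1050101 - 2064060) = (-754638*1/820400 + (-776 + 1/502))*(-1013959) = (-377319/410200 - 389551/502)*(-1013959) = -79991617169/102960200*(-1013959) = 81108220153062071/102960200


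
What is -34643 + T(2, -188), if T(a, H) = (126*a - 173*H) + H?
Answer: -2055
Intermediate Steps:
T(a, H) = -172*H + 126*a (T(a, H) = (-173*H + 126*a) + H = -172*H + 126*a)
-34643 + T(2, -188) = -34643 + (-172*(-188) + 126*2) = -34643 + (32336 + 252) = -34643 + 32588 = -2055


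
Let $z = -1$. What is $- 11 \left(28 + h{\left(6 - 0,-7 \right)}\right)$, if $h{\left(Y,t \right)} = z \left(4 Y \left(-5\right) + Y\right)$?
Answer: $-1562$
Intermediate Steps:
$h{\left(Y,t \right)} = 19 Y$ ($h{\left(Y,t \right)} = - (4 Y \left(-5\right) + Y) = - (- 20 Y + Y) = - \left(-19\right) Y = 19 Y$)
$- 11 \left(28 + h{\left(6 - 0,-7 \right)}\right) = - 11 \left(28 + 19 \left(6 - 0\right)\right) = - 11 \left(28 + 19 \left(6 + 0\right)\right) = - 11 \left(28 + 19 \cdot 6\right) = - 11 \left(28 + 114\right) = \left(-11\right) 142 = -1562$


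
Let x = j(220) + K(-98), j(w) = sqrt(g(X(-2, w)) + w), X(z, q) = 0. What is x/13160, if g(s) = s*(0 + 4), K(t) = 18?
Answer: 9/6580 + sqrt(55)/6580 ≈ 0.0024949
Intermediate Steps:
g(s) = 4*s (g(s) = s*4 = 4*s)
j(w) = sqrt(w) (j(w) = sqrt(4*0 + w) = sqrt(0 + w) = sqrt(w))
x = 18 + 2*sqrt(55) (x = sqrt(220) + 18 = 2*sqrt(55) + 18 = 18 + 2*sqrt(55) ≈ 32.832)
x/13160 = (18 + 2*sqrt(55))/13160 = (18 + 2*sqrt(55))*(1/13160) = 9/6580 + sqrt(55)/6580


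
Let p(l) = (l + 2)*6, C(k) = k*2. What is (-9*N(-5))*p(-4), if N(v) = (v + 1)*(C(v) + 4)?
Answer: 2592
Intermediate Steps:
C(k) = 2*k
p(l) = 12 + 6*l (p(l) = (2 + l)*6 = 12 + 6*l)
N(v) = (1 + v)*(4 + 2*v) (N(v) = (v + 1)*(2*v + 4) = (1 + v)*(4 + 2*v))
(-9*N(-5))*p(-4) = (-9*(4 + 2*(-5)**2 + 6*(-5)))*(12 + 6*(-4)) = (-9*(4 + 2*25 - 30))*(12 - 24) = -9*(4 + 50 - 30)*(-12) = -9*24*(-12) = -216*(-12) = 2592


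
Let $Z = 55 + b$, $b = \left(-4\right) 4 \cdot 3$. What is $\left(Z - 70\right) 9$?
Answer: $-567$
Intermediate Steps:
$b = -48$ ($b = \left(-16\right) 3 = -48$)
$Z = 7$ ($Z = 55 - 48 = 7$)
$\left(Z - 70\right) 9 = \left(7 - 70\right) 9 = \left(-63\right) 9 = -567$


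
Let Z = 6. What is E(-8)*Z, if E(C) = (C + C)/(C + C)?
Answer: 6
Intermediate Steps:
E(C) = 1 (E(C) = (2*C)/((2*C)) = (2*C)*(1/(2*C)) = 1)
E(-8)*Z = 1*6 = 6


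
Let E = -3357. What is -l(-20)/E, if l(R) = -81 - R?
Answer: -61/3357 ≈ -0.018171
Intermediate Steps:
-l(-20)/E = -(-81 - 1*(-20))/(-3357) = -(-81 + 20)*(-1)/3357 = -(-61)*(-1)/3357 = -1*61/3357 = -61/3357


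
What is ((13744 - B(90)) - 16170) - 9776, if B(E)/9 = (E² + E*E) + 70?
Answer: -158632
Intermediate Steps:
B(E) = 630 + 18*E² (B(E) = 9*((E² + E*E) + 70) = 9*((E² + E²) + 70) = 9*(2*E² + 70) = 9*(70 + 2*E²) = 630 + 18*E²)
((13744 - B(90)) - 16170) - 9776 = ((13744 - (630 + 18*90²)) - 16170) - 9776 = ((13744 - (630 + 18*8100)) - 16170) - 9776 = ((13744 - (630 + 145800)) - 16170) - 9776 = ((13744 - 1*146430) - 16170) - 9776 = ((13744 - 146430) - 16170) - 9776 = (-132686 - 16170) - 9776 = -148856 - 9776 = -158632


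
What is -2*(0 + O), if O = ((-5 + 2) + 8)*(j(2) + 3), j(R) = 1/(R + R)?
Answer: -65/2 ≈ -32.500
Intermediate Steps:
j(R) = 1/(2*R)
O = 65/4 (O = ((-5 + 2) + 8)*((½)/2 + 3) = (-3 + 8)*((½)*(½) + 3) = 5*(¼ + 3) = 5*(13/4) = 65/4 ≈ 16.250)
-2*(0 + O) = -2*(0 + 65/4) = -2*65/4 = -65/2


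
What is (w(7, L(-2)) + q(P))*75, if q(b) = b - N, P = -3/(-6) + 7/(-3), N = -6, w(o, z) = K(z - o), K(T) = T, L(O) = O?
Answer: -725/2 ≈ -362.50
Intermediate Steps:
w(o, z) = z - o
P = -11/6 (P = -3*(-⅙) + 7*(-⅓) = ½ - 7/3 = -11/6 ≈ -1.8333)
q(b) = 6 + b (q(b) = b - 1*(-6) = b + 6 = 6 + b)
(w(7, L(-2)) + q(P))*75 = ((-2 - 1*7) + (6 - 11/6))*75 = ((-2 - 7) + 25/6)*75 = (-9 + 25/6)*75 = -29/6*75 = -725/2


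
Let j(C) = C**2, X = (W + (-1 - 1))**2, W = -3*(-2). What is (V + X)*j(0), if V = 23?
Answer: 0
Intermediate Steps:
W = 6
X = 16 (X = (6 + (-1 - 1))**2 = (6 - 2)**2 = 4**2 = 16)
(V + X)*j(0) = (23 + 16)*0**2 = 39*0 = 0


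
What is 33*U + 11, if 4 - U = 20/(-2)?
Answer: 473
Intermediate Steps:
U = 14 (U = 4 - 20/(-2) = 4 - 20*(-1)/2 = 4 - 1*(-10) = 4 + 10 = 14)
33*U + 11 = 33*14 + 11 = 462 + 11 = 473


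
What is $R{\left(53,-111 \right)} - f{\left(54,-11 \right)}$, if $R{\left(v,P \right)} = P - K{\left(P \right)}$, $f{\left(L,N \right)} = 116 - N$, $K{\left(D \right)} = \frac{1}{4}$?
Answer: $- \frac{953}{4} \approx -238.25$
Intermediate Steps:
$K{\left(D \right)} = \frac{1}{4}$
$R{\left(v,P \right)} = - \frac{1}{4} + P$ ($R{\left(v,P \right)} = P - \frac{1}{4} = - \frac{1}{4} + P$)
$R{\left(53,-111 \right)} - f{\left(54,-11 \right)} = \left(- \frac{1}{4} - 111\right) - \left(116 - -11\right) = - \frac{445}{4} - \left(116 + 11\right) = - \frac{445}{4} - 127 = - \frac{953}{4}$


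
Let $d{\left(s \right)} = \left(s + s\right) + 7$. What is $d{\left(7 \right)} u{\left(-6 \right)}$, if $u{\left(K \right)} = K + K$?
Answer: $-252$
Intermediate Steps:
$u{\left(K \right)} = 2 K$
$d{\left(s \right)} = 7 + 2 s$ ($d{\left(s \right)} = 2 s + 7 = 7 + 2 s$)
$d{\left(7 \right)} u{\left(-6 \right)} = \left(7 + 2 \cdot 7\right) 2 \left(-6\right) = \left(7 + 14\right) \left(-12\right) = 21 \left(-12\right) = -252$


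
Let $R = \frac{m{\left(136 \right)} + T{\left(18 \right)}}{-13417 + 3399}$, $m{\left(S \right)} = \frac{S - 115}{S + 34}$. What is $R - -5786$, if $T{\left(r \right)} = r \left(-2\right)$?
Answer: $\frac{9853911259}{1703060} \approx 5786.0$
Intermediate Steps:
$m{\left(S \right)} = \frac{-115 + S}{34 + S}$
$T{\left(r \right)} = - 2 r$
$R = \frac{6099}{1703060}$ ($R = \frac{\frac{-115 + 136}{34 + 136} - 36}{-13417 + 3399} = \frac{\frac{1}{170} \cdot 21 - 36}{-10018} = \left(\frac{1}{170} \cdot 21 - 36\right) \left(- \frac{1}{10018}\right) = \left(\frac{21}{170} - 36\right) \left(- \frac{1}{10018}\right) = \left(- \frac{6099}{170}\right) \left(- \frac{1}{10018}\right) = \frac{6099}{1703060} \approx 0.0035812$)
$R - -5786 = \frac{6099}{1703060} - -5786 = \frac{6099}{1703060} + 5786 = \frac{9853911259}{1703060}$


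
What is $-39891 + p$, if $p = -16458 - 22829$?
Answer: $-79178$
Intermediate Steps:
$p = -39287$ ($p = -16458 - 22829 = -39287$)
$-39891 + p = -39891 - 39287 = -79178$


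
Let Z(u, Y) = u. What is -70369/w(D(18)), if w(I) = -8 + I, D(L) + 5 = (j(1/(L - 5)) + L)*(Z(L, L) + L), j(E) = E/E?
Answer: -70369/671 ≈ -104.87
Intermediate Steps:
j(E) = 1
D(L) = -5 + 2*L*(1 + L) (D(L) = -5 + (1 + L)*(L + L) = -5 + (1 + L)*(2*L) = -5 + 2*L*(1 + L))
-70369/w(D(18)) = -70369/(-8 + (-5 + 2*18 + 2*18²)) = -70369/(-8 + (-5 + 36 + 2*324)) = -70369/(-8 + (-5 + 36 + 648)) = -70369/(-8 + 679) = -70369/671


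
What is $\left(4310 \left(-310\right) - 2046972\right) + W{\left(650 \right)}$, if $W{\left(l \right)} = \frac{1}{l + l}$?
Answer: $- \frac{4397993599}{1300} \approx -3.3831 \cdot 10^{6}$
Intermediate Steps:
$W{\left(l \right)} = \frac{1}{2 l}$
$\left(4310 \left(-310\right) - 2046972\right) + W{\left(650 \right)} = \left(4310 \left(-310\right) - 2046972\right) + \frac{1}{2 \cdot 650} = \left(-1336100 - 2046972\right) + \frac{1}{2} \cdot \frac{1}{650} = -3383072 + \frac{1}{1300} = - \frac{4397993599}{1300}$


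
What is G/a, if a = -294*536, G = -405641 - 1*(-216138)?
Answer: 189503/157584 ≈ 1.2026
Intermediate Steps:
G = -189503 (G = -405641 + 216138 = -189503)
a = -157584
G/a = -189503/(-157584) = -189503*(-1/157584) = 189503/157584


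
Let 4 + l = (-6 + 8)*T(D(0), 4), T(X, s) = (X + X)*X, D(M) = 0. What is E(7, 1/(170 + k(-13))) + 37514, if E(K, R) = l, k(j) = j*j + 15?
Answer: 37510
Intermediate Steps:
T(X, s) = 2*X² (T(X, s) = (2*X)*X = 2*X²)
k(j) = 15 + j² (k(j) = j² + 15 = 15 + j²)
l = -4 (l = -4 + (-6 + 8)*(2*0²) = -4 + 2*(2*0) = -4 + 2*0 = -4 + 0 = -4)
E(K, R) = -4
E(7, 1/(170 + k(-13))) + 37514 = -4 + 37514 = 37510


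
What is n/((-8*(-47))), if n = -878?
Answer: -439/188 ≈ -2.3351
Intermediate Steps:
n/((-8*(-47))) = -878/((-8*(-47))) = -878/376 = -878*1/376 = -439/188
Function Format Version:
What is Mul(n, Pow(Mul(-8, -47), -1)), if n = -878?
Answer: Rational(-439, 188) ≈ -2.3351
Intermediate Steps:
Mul(n, Pow(Mul(-8, -47), -1)) = Mul(-878, Pow(Mul(-8, -47), -1)) = Mul(-878, Pow(376, -1)) = Mul(-878, Rational(1, 376)) = Rational(-439, 188)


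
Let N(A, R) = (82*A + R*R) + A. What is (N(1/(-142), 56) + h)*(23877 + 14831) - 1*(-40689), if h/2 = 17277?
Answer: 103583503457/71 ≈ 1.4589e+9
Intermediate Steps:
h = 34554 (h = 2*17277 = 34554)
N(A, R) = R² + 83*A (N(A, R) = (82*A + R²) + A = (R² + 82*A) + A = R² + 83*A)
(N(1/(-142), 56) + h)*(23877 + 14831) - 1*(-40689) = ((56² + 83/(-142)) + 34554)*(23877 + 14831) - 1*(-40689) = ((3136 + 83*(-1/142)) + 34554)*38708 + 40689 = ((3136 - 83/142) + 34554)*38708 + 40689 = (445229/142 + 34554)*38708 + 40689 = (5351897/142)*38708 + 40689 = 103580614538/71 + 40689 = 103583503457/71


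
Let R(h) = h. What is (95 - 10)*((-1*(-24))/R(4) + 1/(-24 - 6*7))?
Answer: 21403/42 ≈ 509.60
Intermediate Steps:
(95 - 10)*((-1*(-24))/R(4) + 1/(-24 - 6*7)) = (95 - 10)*(-1*(-24)/4 + 1/(-24 - 6*7)) = 85*(24*(¼) + (⅐)/(-30)) = 85*(6 - 1/30*⅐) = 85*(6 - 1/210) = 85*(1259/210) = 21403/42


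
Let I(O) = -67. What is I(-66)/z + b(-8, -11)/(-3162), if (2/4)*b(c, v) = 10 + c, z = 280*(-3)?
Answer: 11583/147560 ≈ 0.078497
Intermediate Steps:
z = -840
b(c, v) = 20 + 2*c (b(c, v) = 2*(10 + c) = 20 + 2*c)
I(-66)/z + b(-8, -11)/(-3162) = -67/(-840) + (20 + 2*(-8))/(-3162) = -67*(-1/840) + (20 - 16)*(-1/3162) = 67/840 + 4*(-1/3162) = 67/840 - 2/1581 = 11583/147560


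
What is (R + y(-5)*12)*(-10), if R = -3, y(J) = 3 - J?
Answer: -930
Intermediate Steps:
(R + y(-5)*12)*(-10) = (-3 + (3 - 1*(-5))*12)*(-10) = (-3 + (3 + 5)*12)*(-10) = (-3 + 8*12)*(-10) = (-3 + 96)*(-10) = 93*(-10) = -930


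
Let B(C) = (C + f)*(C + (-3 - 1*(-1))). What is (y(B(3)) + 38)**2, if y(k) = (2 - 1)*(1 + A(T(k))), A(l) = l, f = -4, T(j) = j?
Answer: 1444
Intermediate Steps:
B(C) = (-4 + C)*(-2 + C) (B(C) = (C - 4)*(C + (-3 - 1*(-1))) = (-4 + C)*(C + (-3 + 1)) = (-4 + C)*(C - 2) = (-4 + C)*(-2 + C))
y(k) = 1 + k (y(k) = (2 - 1)*(1 + k) = 1*(1 + k) = 1 + k)
(y(B(3)) + 38)**2 = ((1 + (8 + 3**2 - 6*3)) + 38)**2 = ((1 + (8 + 9 - 18)) + 38)**2 = ((1 - 1) + 38)**2 = (0 + 38)**2 = 38**2 = 1444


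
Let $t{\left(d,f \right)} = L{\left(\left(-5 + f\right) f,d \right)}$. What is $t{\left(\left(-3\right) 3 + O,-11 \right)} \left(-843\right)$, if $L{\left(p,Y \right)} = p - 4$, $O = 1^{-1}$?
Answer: $-144996$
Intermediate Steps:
$O = 1$
$L{\left(p,Y \right)} = -4 + p$
$t{\left(d,f \right)} = -4 + f \left(-5 + f\right)$ ($t{\left(d,f \right)} = -4 + \left(-5 + f\right) f = -4 + f \left(-5 + f\right)$)
$t{\left(\left(-3\right) 3 + O,-11 \right)} \left(-843\right) = \left(-4 - 11 \left(-5 - 11\right)\right) \left(-843\right) = \left(-4 - -176\right) \left(-843\right) = \left(-4 + 176\right) \left(-843\right) = 172 \left(-843\right) = -144996$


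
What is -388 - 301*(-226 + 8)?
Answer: 65230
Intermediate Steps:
-388 - 301*(-226 + 8) = -388 - 301*(-218) = -388 + 65618 = 65230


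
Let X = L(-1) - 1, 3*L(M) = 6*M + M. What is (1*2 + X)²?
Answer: 16/9 ≈ 1.7778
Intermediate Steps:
L(M) = 7*M/3 (L(M) = (6*M + M)/3 = (7*M)/3 = 7*M/3)
X = -10/3 (X = (7/3)*(-1) - 1 = -7/3 - 1 = -10/3 ≈ -3.3333)
(1*2 + X)² = (1*2 - 10/3)² = (2 - 10/3)² = (-4/3)² = 16/9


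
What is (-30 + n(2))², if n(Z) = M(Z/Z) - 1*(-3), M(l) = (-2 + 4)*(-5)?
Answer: 1369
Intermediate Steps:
M(l) = -10 (M(l) = 2*(-5) = -10)
n(Z) = -7 (n(Z) = -10 - 1*(-3) = -10 + 3 = -7)
(-30 + n(2))² = (-30 - 7)² = (-37)² = 1369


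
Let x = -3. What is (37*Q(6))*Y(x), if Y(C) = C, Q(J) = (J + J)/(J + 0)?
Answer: -222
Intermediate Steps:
Q(J) = 2 (Q(J) = (2*J)/J = 2)
(37*Q(6))*Y(x) = (37*2)*(-3) = 74*(-3) = -222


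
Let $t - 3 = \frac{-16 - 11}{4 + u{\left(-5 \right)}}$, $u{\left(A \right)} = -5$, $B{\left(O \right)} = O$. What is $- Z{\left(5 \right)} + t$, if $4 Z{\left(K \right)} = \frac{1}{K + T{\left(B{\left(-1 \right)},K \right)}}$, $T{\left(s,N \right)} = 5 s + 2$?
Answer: $\frac{239}{8} \approx 29.875$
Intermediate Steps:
$T{\left(s,N \right)} = 2 + 5 s$
$t = 30$ ($t = 3 + \frac{-16 - 11}{4 - 5} = 3 - \frac{27}{-1} = 3 - -27 = 3 + 27 = 30$)
$Z{\left(K \right)} = \frac{1}{4 \left(-3 + K\right)}$ ($Z{\left(K \right)} = \frac{1}{4 \left(K + \left(2 + 5 \left(-1\right)\right)\right)} = \frac{1}{4 \left(K + \left(2 - 5\right)\right)} = \frac{1}{4 \left(K - 3\right)} = \frac{1}{4 \left(-3 + K\right)}$)
$- Z{\left(5 \right)} + t = - \frac{1}{4 \left(-3 + 5\right)} + 30 = - \frac{1}{4 \cdot 2} + 30 = \left(-1\right) \frac{1}{8} + 30 = - \frac{1}{8} + 30 = \frac{239}{8}$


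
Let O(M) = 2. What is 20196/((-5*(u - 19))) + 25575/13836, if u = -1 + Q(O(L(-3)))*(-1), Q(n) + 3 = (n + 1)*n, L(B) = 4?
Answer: 94124327/530380 ≈ 177.47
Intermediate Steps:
Q(n) = -3 + n*(1 + n) (Q(n) = -3 + (n + 1)*n = -3 + (1 + n)*n = -3 + n*(1 + n))
u = -4 (u = -1 + (-3 + 2 + 2**2)*(-1) = -1 + (-3 + 2 + 4)*(-1) = -1 + 3*(-1) = -1 - 3 = -4)
20196/((-5*(u - 19))) + 25575/13836 = 20196/((-5*(-4 - 19))) + 25575/13836 = 20196/((-5*(-23))) + 25575*(1/13836) = 20196/115 + 8525/4612 = 94124327/530380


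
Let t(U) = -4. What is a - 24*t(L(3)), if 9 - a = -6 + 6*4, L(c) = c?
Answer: 87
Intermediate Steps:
a = -9 (a = 9 - (-6 + 6*4) = 9 - (-6 + 24) = 9 - 1*18 = 9 - 18 = -9)
a - 24*t(L(3)) = -9 - 24*(-4) = -9 + 96 = 87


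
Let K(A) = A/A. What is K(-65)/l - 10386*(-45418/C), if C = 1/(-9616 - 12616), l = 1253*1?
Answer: -13140319620986207/1253 ≈ -1.0487e+13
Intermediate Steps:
K(A) = 1
l = 1253
C = -1/22232 (C = 1/(-22232) = -1/22232 ≈ -4.4980e-5)
K(-65)/l - 10386*(-45418/C) = 1/1253 - 10386/((-1/22232/(-45418))) = 1*(1/1253) - 10386/((-1/22232*(-1/45418))) = 1/1253 - 10386/1/1009732976 = 1/1253 - 10386*1009732976 = 1/1253 - 10487086688736 = -13140319620986207/1253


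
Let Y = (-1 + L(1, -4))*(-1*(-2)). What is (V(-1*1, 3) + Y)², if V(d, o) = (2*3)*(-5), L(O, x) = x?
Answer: 1600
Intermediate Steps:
Y = -10 (Y = (-1 - 4)*(-1*(-2)) = -5*2 = -10)
V(d, o) = -30 (V(d, o) = 6*(-5) = -30)
(V(-1*1, 3) + Y)² = (-30 - 10)² = (-40)² = 1600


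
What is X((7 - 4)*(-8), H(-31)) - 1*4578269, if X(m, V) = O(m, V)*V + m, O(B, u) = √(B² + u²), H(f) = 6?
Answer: -4578293 + 36*√17 ≈ -4.5781e+6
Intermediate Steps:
X(m, V) = m + V*√(V² + m²) (X(m, V) = √(m² + V²)*V + m = √(V² + m²)*V + m = V*√(V² + m²) + m = m + V*√(V² + m²))
X((7 - 4)*(-8), H(-31)) - 1*4578269 = ((7 - 4)*(-8) + 6*√(6² + ((7 - 4)*(-8))²)) - 1*4578269 = (3*(-8) + 6*√(36 + (3*(-8))²)) - 4578269 = (-24 + 6*√(36 + (-24)²)) - 4578269 = (-24 + 6*√(36 + 576)) - 4578269 = (-24 + 6*√612) - 4578269 = (-24 + 6*(6*√17)) - 4578269 = (-24 + 36*√17) - 4578269 = -4578293 + 36*√17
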